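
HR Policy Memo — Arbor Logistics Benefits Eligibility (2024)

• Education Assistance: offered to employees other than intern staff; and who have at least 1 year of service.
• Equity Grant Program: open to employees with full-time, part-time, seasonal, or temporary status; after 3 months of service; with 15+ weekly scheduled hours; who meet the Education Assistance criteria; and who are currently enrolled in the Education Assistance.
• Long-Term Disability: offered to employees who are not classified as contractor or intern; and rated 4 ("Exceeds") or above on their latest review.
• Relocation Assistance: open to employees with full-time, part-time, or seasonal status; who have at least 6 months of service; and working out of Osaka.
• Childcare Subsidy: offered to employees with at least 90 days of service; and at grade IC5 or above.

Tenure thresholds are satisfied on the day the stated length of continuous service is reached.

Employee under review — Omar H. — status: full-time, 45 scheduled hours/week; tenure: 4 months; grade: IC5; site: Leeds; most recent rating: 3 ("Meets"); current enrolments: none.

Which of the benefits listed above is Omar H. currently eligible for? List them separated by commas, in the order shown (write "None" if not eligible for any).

Education Assistance — status full-time ✓ (not excluded); service 4 months < 1 year (≈365 days) ✗ → not eligible.
Equity Grant Program — status full-time ✓; service 4 months ≥ 3 months ✓; 45 hrs/wk ≥ 15 ✓; not eligible for Education Assistance ✗ → not eligible.
Long-Term Disability — status full-time ✓ (not excluded); rating 3 < 4 ✗ → not eligible.
Relocation Assistance — status full-time ✓; service 4 months < 6 months ✗ → not eligible.
Childcare Subsidy — service 4 months ≥ 90 days ✓; grade IC5 ≥ IC5 ✓ → eligible.

Childcare Subsidy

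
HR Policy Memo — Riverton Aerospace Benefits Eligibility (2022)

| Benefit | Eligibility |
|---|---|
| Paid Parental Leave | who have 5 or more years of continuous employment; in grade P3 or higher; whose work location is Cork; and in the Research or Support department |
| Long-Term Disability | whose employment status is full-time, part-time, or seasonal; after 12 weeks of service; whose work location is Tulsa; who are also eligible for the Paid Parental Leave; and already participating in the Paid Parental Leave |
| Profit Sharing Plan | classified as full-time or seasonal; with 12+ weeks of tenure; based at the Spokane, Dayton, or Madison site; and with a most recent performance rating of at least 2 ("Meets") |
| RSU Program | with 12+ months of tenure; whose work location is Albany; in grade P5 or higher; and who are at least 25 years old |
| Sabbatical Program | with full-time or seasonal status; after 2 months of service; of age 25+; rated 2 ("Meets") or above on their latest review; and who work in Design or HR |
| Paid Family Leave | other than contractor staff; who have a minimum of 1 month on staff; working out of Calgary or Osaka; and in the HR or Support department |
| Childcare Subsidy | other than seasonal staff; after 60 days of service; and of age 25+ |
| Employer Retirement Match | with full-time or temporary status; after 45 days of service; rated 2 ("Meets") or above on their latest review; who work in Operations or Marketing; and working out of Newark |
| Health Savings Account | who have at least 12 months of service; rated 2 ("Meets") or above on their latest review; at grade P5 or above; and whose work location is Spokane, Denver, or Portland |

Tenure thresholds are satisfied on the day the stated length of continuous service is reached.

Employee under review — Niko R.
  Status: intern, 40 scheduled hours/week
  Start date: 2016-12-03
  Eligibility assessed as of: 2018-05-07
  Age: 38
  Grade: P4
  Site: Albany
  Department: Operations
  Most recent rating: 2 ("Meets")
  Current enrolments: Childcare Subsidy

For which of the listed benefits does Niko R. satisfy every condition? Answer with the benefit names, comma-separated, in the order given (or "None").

Service from 2016-12-03 to 2018-05-07: 520 days.
Paid Parental Leave — service 520 days < 5 years (≈1825 days) ✗ → not eligible.
Long-Term Disability — status intern ✗ (requires full-time, part-time, or seasonal) → not eligible.
Profit Sharing Plan — status intern ✗ (requires full-time or seasonal) → not eligible.
RSU Program — service 520 days ≥ 12 months (≈360 days) ✓; site Albany ✓; grade P4 < P5 ✗ → not eligible.
Sabbatical Program — status intern ✗ (requires full-time or seasonal) → not eligible.
Paid Family Leave — status intern ✓ (not excluded); service 520 days ≥ 1 month (≈30 days) ✓; site Albany ✗ (not Calgary or Osaka) → not eligible.
Childcare Subsidy — status intern ✓ (not excluded); service 520 days ≥ 60 days ✓; age 38 ≥ 25 ✓ → eligible.
Employer Retirement Match — status intern ✗ (requires full-time or temporary) → not eligible.
Health Savings Account — service 520 days ≥ 12 months (≈360 days) ✓; rating 2 ≥ 2 ✓; grade P4 < P5 ✗ → not eligible.

Childcare Subsidy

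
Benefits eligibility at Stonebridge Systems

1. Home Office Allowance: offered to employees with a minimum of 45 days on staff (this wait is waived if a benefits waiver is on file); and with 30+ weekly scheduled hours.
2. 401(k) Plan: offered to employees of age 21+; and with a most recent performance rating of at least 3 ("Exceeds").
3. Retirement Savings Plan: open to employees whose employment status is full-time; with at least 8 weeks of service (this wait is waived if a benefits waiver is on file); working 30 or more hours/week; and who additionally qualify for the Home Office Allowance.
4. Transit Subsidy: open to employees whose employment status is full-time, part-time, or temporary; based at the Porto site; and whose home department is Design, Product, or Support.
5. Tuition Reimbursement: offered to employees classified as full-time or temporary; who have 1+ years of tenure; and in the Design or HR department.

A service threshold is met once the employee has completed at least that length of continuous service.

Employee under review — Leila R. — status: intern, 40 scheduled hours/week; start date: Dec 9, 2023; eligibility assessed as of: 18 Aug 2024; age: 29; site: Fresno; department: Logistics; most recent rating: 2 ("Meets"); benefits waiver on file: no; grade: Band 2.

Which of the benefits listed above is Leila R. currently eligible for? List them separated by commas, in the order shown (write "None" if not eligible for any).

Service from Dec 9, 2023 to 18 Aug 2024: 253 days.
Home Office Allowance — no waiver, service 253 days ≥ 45 days ✓; 40 hrs/wk ≥ 30 ✓ → eligible.
401(k) Plan — age 29 ≥ 21 ✓; rating 2 < 3 ✗ → not eligible.
Retirement Savings Plan — status intern ✗ (requires full-time) → not eligible.
Transit Subsidy — status intern ✗ (requires full-time, part-time, or temporary) → not eligible.
Tuition Reimbursement — status intern ✗ (requires full-time or temporary) → not eligible.

Home Office Allowance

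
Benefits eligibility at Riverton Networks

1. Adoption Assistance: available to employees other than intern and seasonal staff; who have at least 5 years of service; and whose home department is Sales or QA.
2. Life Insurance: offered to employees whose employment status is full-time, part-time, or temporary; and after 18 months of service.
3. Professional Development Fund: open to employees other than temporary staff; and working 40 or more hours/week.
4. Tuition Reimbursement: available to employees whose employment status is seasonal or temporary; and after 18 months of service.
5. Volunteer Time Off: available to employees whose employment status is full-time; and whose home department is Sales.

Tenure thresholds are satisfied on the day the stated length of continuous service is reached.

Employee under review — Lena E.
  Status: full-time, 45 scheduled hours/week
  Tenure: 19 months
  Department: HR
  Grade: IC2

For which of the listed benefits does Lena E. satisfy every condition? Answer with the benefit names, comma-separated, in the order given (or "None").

Life Insurance, Professional Development Fund

Adoption Assistance — status full-time ✓ (not excluded); service 19 months < 5 years (≈1825 days) ✗ → not eligible.
Life Insurance — status full-time ✓; service 19 months ≥ 18 months ✓ → eligible.
Professional Development Fund — status full-time ✓ (not excluded); 45 hrs/wk ≥ 40 ✓ → eligible.
Tuition Reimbursement — status full-time ✗ (requires seasonal or temporary) → not eligible.
Volunteer Time Off — status full-time ✓; dept HR ✗ → not eligible.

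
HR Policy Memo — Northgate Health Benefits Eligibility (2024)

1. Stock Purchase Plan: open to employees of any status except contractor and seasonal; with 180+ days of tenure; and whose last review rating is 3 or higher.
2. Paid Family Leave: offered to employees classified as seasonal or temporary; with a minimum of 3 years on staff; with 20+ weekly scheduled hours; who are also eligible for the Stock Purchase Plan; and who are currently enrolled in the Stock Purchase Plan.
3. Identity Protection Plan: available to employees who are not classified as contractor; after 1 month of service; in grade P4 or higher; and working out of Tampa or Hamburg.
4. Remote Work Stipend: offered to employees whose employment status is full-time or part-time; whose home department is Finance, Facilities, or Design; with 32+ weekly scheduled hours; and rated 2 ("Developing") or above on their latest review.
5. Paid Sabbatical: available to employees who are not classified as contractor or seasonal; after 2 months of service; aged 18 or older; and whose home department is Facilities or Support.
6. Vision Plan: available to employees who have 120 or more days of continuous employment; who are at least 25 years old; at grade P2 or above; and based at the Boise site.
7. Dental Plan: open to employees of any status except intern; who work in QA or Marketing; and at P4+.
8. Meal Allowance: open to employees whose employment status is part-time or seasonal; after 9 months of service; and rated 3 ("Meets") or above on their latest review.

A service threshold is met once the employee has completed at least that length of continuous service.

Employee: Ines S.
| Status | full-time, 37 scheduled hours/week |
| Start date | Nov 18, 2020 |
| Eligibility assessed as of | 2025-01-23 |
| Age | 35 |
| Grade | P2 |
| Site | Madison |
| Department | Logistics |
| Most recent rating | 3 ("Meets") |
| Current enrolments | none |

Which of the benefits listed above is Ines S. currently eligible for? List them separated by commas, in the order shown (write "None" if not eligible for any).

Service from Nov 18, 2020 to 2025-01-23: 1527 days.
Stock Purchase Plan — status full-time ✓ (not excluded); service 1527 days ≥ 180 days ✓; rating 3 ≥ 3 ✓ → eligible.
Paid Family Leave — status full-time ✗ (requires seasonal or temporary) → not eligible.
Identity Protection Plan — status full-time ✓ (not excluded); service 1527 days ≥ 1 month (≈30 days) ✓; grade P2 < P4 ✗ → not eligible.
Remote Work Stipend — status full-time ✓; dept Logistics ✗ → not eligible.
Paid Sabbatical — status full-time ✓ (not excluded); service 1527 days ≥ 2 months (≈60 days) ✓; age 35 ≥ 18 ✓; dept Logistics ✗ → not eligible.
Vision Plan — service 1527 days ≥ 120 days ✓; age 35 ≥ 25 ✓; grade P2 ≥ P2 ✓; site Madison ✗ (not Boise) → not eligible.
Dental Plan — status full-time ✓ (not excluded); dept Logistics ✗ → not eligible.
Meal Allowance — status full-time ✗ (requires part-time or seasonal) → not eligible.

Stock Purchase Plan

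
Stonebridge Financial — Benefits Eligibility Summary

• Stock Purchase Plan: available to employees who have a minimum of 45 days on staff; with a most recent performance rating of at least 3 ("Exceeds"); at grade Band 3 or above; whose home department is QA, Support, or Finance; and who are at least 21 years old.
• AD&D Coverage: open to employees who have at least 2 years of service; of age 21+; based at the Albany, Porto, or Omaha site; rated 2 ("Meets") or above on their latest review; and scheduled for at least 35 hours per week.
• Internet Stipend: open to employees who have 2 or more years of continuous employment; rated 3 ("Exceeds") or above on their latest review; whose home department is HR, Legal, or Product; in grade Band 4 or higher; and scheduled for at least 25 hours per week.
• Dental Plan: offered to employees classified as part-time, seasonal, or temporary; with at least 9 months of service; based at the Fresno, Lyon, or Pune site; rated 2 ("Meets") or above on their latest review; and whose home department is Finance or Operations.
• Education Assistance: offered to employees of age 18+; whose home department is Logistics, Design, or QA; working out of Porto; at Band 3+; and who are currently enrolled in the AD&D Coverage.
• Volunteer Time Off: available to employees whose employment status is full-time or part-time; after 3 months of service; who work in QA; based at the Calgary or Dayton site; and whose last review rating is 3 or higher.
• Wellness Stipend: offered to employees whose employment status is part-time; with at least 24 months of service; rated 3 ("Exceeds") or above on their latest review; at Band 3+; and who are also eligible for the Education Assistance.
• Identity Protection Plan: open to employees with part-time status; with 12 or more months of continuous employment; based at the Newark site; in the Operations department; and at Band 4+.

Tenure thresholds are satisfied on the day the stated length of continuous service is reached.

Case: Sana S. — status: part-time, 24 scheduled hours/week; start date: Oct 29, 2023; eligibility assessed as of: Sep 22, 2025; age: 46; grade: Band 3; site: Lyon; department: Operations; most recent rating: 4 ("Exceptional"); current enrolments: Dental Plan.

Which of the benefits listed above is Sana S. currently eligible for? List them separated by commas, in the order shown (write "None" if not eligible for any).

Dental Plan

Service from Oct 29, 2023 to Sep 22, 2025: 694 days.
Stock Purchase Plan — service 694 days ≥ 45 days ✓; rating 4 ≥ 3 ✓; grade Band 3 ≥ Band 3 ✓; dept Operations ✗ → not eligible.
AD&D Coverage — service 694 days < 2 years (≈730 days) ✗ → not eligible.
Internet Stipend — service 694 days < 2 years (≈730 days) ✗ → not eligible.
Dental Plan — status part-time ✓; service 694 days ≥ 9 months (≈270 days) ✓; site Lyon ✓; rating 4 ≥ 2 ✓; dept Operations ✓ → eligible.
Education Assistance — age 46 ≥ 18 ✓; dept Operations ✗ → not eligible.
Volunteer Time Off — status part-time ✓; service 694 days ≥ 3 months (≈90 days) ✓; dept Operations ✗ → not eligible.
Wellness Stipend — status part-time ✓; service 694 days < 24 months (≈720 days) ✗ → not eligible.
Identity Protection Plan — status part-time ✓; service 694 days ≥ 12 months (≈360 days) ✓; site Lyon ✗ (not Newark) → not eligible.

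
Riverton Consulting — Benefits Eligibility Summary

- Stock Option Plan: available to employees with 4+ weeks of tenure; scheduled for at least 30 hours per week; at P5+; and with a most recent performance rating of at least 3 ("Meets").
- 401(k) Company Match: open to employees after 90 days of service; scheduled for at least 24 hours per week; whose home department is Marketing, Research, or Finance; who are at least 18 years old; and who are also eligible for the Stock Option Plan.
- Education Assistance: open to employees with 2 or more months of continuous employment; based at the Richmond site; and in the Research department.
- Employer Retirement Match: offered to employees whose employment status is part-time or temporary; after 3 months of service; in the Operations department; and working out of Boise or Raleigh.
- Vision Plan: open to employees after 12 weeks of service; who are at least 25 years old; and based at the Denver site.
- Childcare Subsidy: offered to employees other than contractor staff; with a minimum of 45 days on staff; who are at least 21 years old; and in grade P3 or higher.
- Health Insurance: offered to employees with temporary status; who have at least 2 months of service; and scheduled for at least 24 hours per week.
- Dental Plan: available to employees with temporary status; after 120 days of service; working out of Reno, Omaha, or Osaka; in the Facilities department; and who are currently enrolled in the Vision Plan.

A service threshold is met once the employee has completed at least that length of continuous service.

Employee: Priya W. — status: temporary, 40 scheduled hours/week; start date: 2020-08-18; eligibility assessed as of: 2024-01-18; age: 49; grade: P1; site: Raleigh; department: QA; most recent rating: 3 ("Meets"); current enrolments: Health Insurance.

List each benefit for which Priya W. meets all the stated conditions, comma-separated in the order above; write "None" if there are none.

Service from 2020-08-18 to 2024-01-18: 1248 days.
Stock Option Plan — service 1248 days ≥ 4 weeks (≈28 days) ✓; 40 hrs/wk ≥ 30 ✓; grade P1 < P5 ✗ → not eligible.
401(k) Company Match — service 1248 days ≥ 90 days ✓; 40 hrs/wk ≥ 24 ✓; dept QA ✗ → not eligible.
Education Assistance — service 1248 days ≥ 2 months (≈60 days) ✓; site Raleigh ✗ (not Richmond) → not eligible.
Employer Retirement Match — status temporary ✓; service 1248 days ≥ 3 months (≈90 days) ✓; dept QA ✗ → not eligible.
Vision Plan — service 1248 days ≥ 12 weeks (≈84 days) ✓; age 49 ≥ 25 ✓; site Raleigh ✗ (not Denver) → not eligible.
Childcare Subsidy — status temporary ✓ (not excluded); service 1248 days ≥ 45 days ✓; age 49 ≥ 21 ✓; grade P1 < P3 ✗ → not eligible.
Health Insurance — status temporary ✓; service 1248 days ≥ 2 months (≈60 days) ✓; 40 hrs/wk ≥ 24 ✓ → eligible.
Dental Plan — status temporary ✓; service 1248 days ≥ 120 days ✓; site Raleigh ✗ (not Reno, Omaha, or Osaka) → not eligible.

Health Insurance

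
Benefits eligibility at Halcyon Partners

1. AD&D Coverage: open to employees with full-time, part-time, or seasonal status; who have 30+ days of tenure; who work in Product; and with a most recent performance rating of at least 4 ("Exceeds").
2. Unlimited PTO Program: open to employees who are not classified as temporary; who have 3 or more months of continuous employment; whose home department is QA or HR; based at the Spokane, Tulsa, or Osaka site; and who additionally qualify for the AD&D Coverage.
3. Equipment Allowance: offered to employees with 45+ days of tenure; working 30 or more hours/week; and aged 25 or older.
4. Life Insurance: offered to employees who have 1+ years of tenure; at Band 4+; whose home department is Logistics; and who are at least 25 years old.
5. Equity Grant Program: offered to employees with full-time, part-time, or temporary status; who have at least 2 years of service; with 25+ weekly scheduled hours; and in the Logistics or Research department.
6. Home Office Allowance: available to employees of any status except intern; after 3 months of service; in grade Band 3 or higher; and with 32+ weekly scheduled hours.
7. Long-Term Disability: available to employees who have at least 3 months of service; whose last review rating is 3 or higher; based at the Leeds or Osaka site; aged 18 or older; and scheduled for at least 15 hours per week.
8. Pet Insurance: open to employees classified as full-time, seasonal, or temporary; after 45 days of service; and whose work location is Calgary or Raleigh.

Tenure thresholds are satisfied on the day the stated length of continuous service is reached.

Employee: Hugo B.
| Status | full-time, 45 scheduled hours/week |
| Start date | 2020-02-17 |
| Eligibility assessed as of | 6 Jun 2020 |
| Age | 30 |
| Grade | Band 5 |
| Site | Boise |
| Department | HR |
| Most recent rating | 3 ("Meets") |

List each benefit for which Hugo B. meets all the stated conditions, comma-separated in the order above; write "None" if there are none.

Equipment Allowance, Home Office Allowance

Service from 2020-02-17 to 6 Jun 2020: 110 days.
AD&D Coverage — status full-time ✓; service 110 days ≥ 30 days ✓; dept HR ✗ → not eligible.
Unlimited PTO Program — status full-time ✓ (not excluded); service 110 days ≥ 3 months (≈90 days) ✓; dept HR ✓; site Boise ✗ (not Spokane, Tulsa, or Osaka) → not eligible.
Equipment Allowance — service 110 days ≥ 45 days ✓; 45 hrs/wk ≥ 30 ✓; age 30 ≥ 25 ✓ → eligible.
Life Insurance — service 110 days < 1 year (≈365 days) ✗ → not eligible.
Equity Grant Program — status full-time ✓; service 110 days < 2 years (≈730 days) ✗ → not eligible.
Home Office Allowance — status full-time ✓ (not excluded); service 110 days ≥ 3 months (≈90 days) ✓; grade Band 5 ≥ Band 3 ✓; 45 hrs/wk ≥ 32 ✓ → eligible.
Long-Term Disability — service 110 days ≥ 3 months (≈90 days) ✓; rating 3 ≥ 3 ✓; site Boise ✗ (not Leeds or Osaka) → not eligible.
Pet Insurance — status full-time ✓; service 110 days ≥ 45 days ✓; site Boise ✗ (not Calgary or Raleigh) → not eligible.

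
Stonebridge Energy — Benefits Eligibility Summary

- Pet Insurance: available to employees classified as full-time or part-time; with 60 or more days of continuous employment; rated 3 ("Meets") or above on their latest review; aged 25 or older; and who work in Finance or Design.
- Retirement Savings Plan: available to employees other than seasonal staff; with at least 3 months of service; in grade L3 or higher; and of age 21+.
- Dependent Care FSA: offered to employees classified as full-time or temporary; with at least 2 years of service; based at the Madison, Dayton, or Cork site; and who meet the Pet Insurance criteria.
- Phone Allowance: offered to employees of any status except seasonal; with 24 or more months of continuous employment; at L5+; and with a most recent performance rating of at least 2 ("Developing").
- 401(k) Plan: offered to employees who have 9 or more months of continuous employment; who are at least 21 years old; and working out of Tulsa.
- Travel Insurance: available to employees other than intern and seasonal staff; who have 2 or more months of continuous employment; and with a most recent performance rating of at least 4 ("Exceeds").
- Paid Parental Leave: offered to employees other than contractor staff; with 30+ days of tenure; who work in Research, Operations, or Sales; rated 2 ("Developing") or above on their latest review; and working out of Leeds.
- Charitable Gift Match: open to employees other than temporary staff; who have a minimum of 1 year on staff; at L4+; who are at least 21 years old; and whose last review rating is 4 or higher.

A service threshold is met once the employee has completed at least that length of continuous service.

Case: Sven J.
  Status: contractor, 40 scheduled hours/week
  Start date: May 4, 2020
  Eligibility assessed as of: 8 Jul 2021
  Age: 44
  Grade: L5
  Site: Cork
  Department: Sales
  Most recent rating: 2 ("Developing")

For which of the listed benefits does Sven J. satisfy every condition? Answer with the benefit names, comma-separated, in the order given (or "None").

Retirement Savings Plan

Service from May 4, 2020 to 8 Jul 2021: 430 days.
Pet Insurance — status contractor ✗ (requires full-time or part-time) → not eligible.
Retirement Savings Plan — status contractor ✓ (not excluded); service 430 days ≥ 3 months (≈90 days) ✓; grade L5 ≥ L3 ✓; age 44 ≥ 21 ✓ → eligible.
Dependent Care FSA — status contractor ✗ (requires full-time or temporary) → not eligible.
Phone Allowance — status contractor ✓ (not excluded); service 430 days < 24 months (≈720 days) ✗ → not eligible.
401(k) Plan — service 430 days ≥ 9 months (≈270 days) ✓; age 44 ≥ 21 ✓; site Cork ✗ (not Tulsa) → not eligible.
Travel Insurance — status contractor ✓ (not excluded); service 430 days ≥ 2 months (≈60 days) ✓; rating 2 < 4 ✗ → not eligible.
Paid Parental Leave — status contractor ✗ (excluded) → not eligible.
Charitable Gift Match — status contractor ✓ (not excluded); service 430 days ≥ 1 year (≈365 days) ✓; grade L5 ≥ L4 ✓; age 44 ≥ 21 ✓; rating 2 < 4 ✗ → not eligible.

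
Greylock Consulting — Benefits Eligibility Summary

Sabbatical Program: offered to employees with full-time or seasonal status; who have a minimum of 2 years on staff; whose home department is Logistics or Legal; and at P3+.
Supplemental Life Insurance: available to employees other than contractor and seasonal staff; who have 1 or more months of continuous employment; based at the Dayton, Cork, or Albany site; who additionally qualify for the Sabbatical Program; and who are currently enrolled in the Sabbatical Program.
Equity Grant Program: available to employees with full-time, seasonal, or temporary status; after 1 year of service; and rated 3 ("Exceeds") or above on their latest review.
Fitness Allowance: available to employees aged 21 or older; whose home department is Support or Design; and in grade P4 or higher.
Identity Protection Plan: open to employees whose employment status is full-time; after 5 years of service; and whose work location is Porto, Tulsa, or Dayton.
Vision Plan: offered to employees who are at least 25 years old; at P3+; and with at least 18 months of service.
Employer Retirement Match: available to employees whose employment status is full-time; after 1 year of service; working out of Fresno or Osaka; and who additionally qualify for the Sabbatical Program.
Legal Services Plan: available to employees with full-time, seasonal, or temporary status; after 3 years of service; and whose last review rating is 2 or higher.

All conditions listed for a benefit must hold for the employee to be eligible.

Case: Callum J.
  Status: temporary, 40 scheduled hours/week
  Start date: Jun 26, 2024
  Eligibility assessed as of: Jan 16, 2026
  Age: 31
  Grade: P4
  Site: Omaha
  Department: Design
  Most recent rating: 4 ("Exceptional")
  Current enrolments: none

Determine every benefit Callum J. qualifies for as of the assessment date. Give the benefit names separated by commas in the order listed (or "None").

Equity Grant Program, Fitness Allowance, Vision Plan

Service from Jun 26, 2024 to Jan 16, 2026: 569 days.
Sabbatical Program — status temporary ✗ (requires full-time or seasonal) → not eligible.
Supplemental Life Insurance — status temporary ✓ (not excluded); service 569 days ≥ 1 month (≈30 days) ✓; site Omaha ✗ (not Dayton, Cork, or Albany) → not eligible.
Equity Grant Program — status temporary ✓; service 569 days ≥ 1 year (≈365 days) ✓; rating 4 ≥ 3 ✓ → eligible.
Fitness Allowance — age 31 ≥ 21 ✓; dept Design ✓; grade P4 ≥ P4 ✓ → eligible.
Identity Protection Plan — status temporary ✗ (requires full-time) → not eligible.
Vision Plan — age 31 ≥ 25 ✓; grade P4 ≥ P3 ✓; service 569 days ≥ 18 months (≈540 days) ✓ → eligible.
Employer Retirement Match — status temporary ✗ (requires full-time) → not eligible.
Legal Services Plan — status temporary ✓; service 569 days < 3 years (≈1095 days) ✗ → not eligible.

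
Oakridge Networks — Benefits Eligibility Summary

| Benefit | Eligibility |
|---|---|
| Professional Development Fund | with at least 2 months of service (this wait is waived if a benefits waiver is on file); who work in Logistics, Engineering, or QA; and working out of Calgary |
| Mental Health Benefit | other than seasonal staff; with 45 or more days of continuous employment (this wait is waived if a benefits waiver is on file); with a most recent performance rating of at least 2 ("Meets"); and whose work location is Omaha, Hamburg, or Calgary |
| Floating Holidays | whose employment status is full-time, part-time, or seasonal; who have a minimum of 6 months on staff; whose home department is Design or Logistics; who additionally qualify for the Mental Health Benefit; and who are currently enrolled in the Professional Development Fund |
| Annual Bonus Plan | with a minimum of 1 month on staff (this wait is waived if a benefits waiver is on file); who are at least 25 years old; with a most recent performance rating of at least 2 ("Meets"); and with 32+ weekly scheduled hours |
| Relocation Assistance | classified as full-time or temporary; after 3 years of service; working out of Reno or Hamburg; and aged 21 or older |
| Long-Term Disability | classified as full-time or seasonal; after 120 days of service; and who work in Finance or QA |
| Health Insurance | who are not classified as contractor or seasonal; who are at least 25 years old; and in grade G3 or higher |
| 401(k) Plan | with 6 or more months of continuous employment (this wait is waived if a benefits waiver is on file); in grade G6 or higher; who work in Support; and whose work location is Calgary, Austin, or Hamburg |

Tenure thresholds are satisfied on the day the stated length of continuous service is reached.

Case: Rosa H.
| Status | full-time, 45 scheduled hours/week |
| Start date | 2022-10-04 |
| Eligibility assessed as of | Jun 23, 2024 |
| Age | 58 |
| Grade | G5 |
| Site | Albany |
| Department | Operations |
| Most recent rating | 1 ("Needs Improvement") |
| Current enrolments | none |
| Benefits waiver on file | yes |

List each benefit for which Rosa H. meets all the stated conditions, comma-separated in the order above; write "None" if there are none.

Service from 2022-10-04 to Jun 23, 2024: 628 days.
Professional Development Fund — benefits waiver on file ✓; dept Operations ✗ → not eligible.
Mental Health Benefit — status full-time ✓ (not excluded); benefits waiver on file ✓; rating 1 < 2 ✗ → not eligible.
Floating Holidays — status full-time ✓; service 628 days ≥ 6 months (≈180 days) ✓; dept Operations ✗ → not eligible.
Annual Bonus Plan — benefits waiver on file ✓; age 58 ≥ 25 ✓; rating 1 < 2 ✗ → not eligible.
Relocation Assistance — status full-time ✓; service 628 days < 3 years (≈1095 days) ✗ → not eligible.
Long-Term Disability — status full-time ✓; service 628 days ≥ 120 days ✓; dept Operations ✗ → not eligible.
Health Insurance — status full-time ✓ (not excluded); age 58 ≥ 25 ✓; grade G5 ≥ G3 ✓ → eligible.
401(k) Plan — benefits waiver on file ✓; grade G5 < G6 ✗ → not eligible.

Health Insurance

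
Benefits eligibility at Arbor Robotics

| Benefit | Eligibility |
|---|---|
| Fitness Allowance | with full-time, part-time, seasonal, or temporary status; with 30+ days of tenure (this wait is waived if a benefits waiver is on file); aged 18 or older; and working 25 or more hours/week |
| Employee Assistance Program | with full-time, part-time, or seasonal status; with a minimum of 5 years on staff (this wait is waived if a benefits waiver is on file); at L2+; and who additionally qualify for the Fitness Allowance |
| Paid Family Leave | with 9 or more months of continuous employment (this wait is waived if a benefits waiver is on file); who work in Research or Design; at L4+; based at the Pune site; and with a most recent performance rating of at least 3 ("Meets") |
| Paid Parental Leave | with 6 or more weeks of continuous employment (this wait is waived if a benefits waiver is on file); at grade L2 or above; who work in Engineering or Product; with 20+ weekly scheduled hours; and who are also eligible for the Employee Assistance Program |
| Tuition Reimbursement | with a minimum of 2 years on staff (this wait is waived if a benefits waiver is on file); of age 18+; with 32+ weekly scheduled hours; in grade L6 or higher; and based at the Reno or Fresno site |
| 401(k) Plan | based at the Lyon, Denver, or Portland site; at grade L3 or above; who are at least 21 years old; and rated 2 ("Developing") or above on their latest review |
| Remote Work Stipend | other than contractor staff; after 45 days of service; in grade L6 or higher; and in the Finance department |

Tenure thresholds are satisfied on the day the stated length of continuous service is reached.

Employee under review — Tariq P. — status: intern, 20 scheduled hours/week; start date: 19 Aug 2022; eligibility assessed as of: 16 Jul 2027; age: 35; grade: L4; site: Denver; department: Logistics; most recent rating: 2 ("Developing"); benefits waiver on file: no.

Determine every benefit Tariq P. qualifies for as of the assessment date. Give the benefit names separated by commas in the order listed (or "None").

401(k) Plan

Service from 19 Aug 2022 to 16 Jul 2027: 1792 days.
Fitness Allowance — status intern ✗ (requires full-time, part-time, seasonal, or temporary) → not eligible.
Employee Assistance Program — status intern ✗ (requires full-time, part-time, or seasonal) → not eligible.
Paid Family Leave — no waiver, service 1792 days ≥ 9 months (≈270 days) ✓; dept Logistics ✗ → not eligible.
Paid Parental Leave — no waiver, service 1792 days ≥ 6 weeks (≈42 days) ✓; grade L4 ≥ L2 ✓; dept Logistics ✗ → not eligible.
Tuition Reimbursement — no waiver, service 1792 days ≥ 2 years (≈730 days) ✓; age 35 ≥ 18 ✓; 20 hrs/wk < 32 ✗ → not eligible.
401(k) Plan — site Denver ✓; grade L4 ≥ L3 ✓; age 35 ≥ 21 ✓; rating 2 ≥ 2 ✓ → eligible.
Remote Work Stipend — status intern ✓ (not excluded); service 1792 days ≥ 45 days ✓; grade L4 < L6 ✗ → not eligible.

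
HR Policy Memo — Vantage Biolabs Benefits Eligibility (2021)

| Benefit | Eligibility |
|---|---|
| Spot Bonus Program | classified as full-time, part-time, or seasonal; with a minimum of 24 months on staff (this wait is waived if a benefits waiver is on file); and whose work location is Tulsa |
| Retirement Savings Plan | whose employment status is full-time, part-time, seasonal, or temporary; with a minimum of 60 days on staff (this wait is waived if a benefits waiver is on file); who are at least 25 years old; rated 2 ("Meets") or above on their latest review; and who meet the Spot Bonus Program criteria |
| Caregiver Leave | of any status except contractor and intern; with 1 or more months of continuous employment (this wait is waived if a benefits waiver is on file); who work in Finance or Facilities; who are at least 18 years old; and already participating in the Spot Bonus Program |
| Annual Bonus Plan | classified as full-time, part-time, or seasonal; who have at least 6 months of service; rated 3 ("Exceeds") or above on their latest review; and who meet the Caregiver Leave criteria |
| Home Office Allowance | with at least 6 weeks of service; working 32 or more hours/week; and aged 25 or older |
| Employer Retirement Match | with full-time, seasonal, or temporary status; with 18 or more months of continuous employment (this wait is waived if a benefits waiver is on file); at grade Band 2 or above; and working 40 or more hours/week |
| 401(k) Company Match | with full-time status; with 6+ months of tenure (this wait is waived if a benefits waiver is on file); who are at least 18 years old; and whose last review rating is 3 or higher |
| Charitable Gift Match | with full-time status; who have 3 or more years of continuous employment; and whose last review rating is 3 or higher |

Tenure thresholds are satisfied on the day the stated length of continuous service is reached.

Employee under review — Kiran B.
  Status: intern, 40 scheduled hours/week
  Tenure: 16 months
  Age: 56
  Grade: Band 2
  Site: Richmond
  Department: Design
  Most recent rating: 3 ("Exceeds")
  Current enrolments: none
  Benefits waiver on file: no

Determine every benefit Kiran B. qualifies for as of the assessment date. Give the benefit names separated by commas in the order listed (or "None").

Home Office Allowance

Spot Bonus Program — status intern ✗ (requires full-time, part-time, or seasonal) → not eligible.
Retirement Savings Plan — status intern ✗ (requires full-time, part-time, seasonal, or temporary) → not eligible.
Caregiver Leave — status intern ✗ (excluded) → not eligible.
Annual Bonus Plan — status intern ✗ (requires full-time, part-time, or seasonal) → not eligible.
Home Office Allowance — service 16 months ≥ 6 weeks (≈42 days) ✓; 40 hrs/wk ≥ 32 ✓; age 56 ≥ 25 ✓ → eligible.
Employer Retirement Match — status intern ✗ (requires full-time, seasonal, or temporary) → not eligible.
401(k) Company Match — status intern ✗ (requires full-time) → not eligible.
Charitable Gift Match — status intern ✗ (requires full-time) → not eligible.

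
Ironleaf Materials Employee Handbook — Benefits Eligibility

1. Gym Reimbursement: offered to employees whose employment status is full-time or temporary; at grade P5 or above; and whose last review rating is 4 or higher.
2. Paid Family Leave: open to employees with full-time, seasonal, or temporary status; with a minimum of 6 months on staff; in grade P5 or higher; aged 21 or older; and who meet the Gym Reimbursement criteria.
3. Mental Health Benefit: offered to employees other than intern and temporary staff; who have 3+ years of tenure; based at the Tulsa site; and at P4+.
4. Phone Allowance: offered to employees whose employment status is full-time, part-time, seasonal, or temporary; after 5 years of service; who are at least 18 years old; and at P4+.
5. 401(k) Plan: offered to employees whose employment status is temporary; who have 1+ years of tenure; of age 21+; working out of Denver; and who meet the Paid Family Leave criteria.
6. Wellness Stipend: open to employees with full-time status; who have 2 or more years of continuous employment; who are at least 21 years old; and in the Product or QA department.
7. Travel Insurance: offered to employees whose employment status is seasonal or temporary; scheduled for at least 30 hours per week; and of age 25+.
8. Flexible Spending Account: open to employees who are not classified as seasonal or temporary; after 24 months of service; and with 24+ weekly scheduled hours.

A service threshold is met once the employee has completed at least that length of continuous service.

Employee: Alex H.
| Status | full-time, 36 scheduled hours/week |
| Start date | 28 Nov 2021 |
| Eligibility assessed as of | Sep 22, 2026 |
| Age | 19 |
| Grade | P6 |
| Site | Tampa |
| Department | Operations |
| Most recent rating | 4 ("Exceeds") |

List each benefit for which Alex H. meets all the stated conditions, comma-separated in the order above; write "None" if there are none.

Gym Reimbursement, Flexible Spending Account

Service from 28 Nov 2021 to Sep 22, 2026: 1759 days.
Gym Reimbursement — status full-time ✓; grade P6 ≥ P5 ✓; rating 4 ≥ 4 ✓ → eligible.
Paid Family Leave — status full-time ✓; service 1759 days ≥ 6 months (≈180 days) ✓; grade P6 ≥ P5 ✓; age 19 < 21 ✗ → not eligible.
Mental Health Benefit — status full-time ✓ (not excluded); service 1759 days ≥ 3 years (≈1095 days) ✓; site Tampa ✗ (not Tulsa) → not eligible.
Phone Allowance — status full-time ✓; service 1759 days < 5 years (≈1825 days) ✗ → not eligible.
401(k) Plan — status full-time ✗ (requires temporary) → not eligible.
Wellness Stipend — status full-time ✓; service 1759 days ≥ 2 years (≈730 days) ✓; age 19 < 21 ✗ → not eligible.
Travel Insurance — status full-time ✗ (requires seasonal or temporary) → not eligible.
Flexible Spending Account — status full-time ✓ (not excluded); service 1759 days ≥ 24 months (≈720 days) ✓; 36 hrs/wk ≥ 24 ✓ → eligible.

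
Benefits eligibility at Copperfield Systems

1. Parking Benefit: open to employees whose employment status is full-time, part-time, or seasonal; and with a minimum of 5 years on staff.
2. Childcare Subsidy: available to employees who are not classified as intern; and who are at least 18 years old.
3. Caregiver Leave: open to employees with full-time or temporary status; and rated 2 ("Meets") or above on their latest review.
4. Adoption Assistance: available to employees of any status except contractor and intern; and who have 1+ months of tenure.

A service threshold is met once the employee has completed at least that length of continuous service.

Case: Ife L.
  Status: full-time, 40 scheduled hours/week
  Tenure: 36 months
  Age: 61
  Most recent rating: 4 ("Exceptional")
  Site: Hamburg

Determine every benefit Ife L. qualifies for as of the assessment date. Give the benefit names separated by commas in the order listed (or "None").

Parking Benefit — status full-time ✓; service 36 months < 5 years (≈1825 days) ✗ → not eligible.
Childcare Subsidy — status full-time ✓ (not excluded); age 61 ≥ 18 ✓ → eligible.
Caregiver Leave — status full-time ✓; rating 4 ≥ 2 ✓ → eligible.
Adoption Assistance — status full-time ✓ (not excluded); service 36 months ≥ 1 month ✓ → eligible.

Childcare Subsidy, Caregiver Leave, Adoption Assistance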